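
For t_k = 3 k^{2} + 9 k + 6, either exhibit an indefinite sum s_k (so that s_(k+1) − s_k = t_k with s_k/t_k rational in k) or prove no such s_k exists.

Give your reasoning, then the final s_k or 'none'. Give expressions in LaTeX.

The ratio is (k + 3)/(k + 1).
So A=1 and B=1, with C=k**2 + 3*k + 2.
Solve (1)·f(k+1) − (1)·f(k) = k**2 + 3*k + 2.
Degrees (0,0,2) ⇒ d ≤ 3.
Match coefficients ⇒ f(k) = k*(k + 1)*(k + 2)/3.
Get s_k = R·t_k = k*(k**2 + 3*k + 2) with R(k) = B(k−1)f(k)/C(k) = k/3.
s_(k+1) − s_k = 3*k**2 + 9*k + 6 = t_k.

s_k = k \left(k^{2} + 3 k + 2\right)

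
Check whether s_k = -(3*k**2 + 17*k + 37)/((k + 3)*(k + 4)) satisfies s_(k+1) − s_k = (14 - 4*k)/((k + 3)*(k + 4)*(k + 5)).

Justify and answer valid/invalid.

valid; difference matches t_k

s_(k+1) = (-17*k - 3*(k + 1)**2 - 54)/((k + 4)*(k + 5))
s_(k+1) − s_k = 2*(7 - 2*k)/(k**3 + 12*k**2 + 47*k + 60)
(s_(k+1) − s_k) − t_k = 0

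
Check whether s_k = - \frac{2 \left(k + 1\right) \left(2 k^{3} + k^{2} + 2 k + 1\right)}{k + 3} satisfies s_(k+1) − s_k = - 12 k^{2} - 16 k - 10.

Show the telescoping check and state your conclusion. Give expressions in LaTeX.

s_(k+1) = 2*(-2*k**4 - 11*k**3 - 24*k**2 - 26*k - 12)/(k + 4)
s_(k+1) − s_k = 2*(-6*k**4 - 42*k**3 - 83*k**2 - 77*k - 32)/(k**2 + 7*k + 12)
(s_(k+1) − s_k) − t_k = 4*(4*k**3 + 25*k**2 + 27*k + 14)/(k**2 + 7*k + 12)

Invalid: residual \frac{4 \left(4 k^{3} + 25 k^{2} + 27 k + 14\right)}{k^{2} + 7 k + 12} ≠ 0.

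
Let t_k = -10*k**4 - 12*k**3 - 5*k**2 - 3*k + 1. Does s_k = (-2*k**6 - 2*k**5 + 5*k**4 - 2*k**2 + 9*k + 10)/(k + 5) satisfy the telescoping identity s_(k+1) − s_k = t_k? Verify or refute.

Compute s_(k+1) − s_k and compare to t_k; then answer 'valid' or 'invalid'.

Invalid: residual 6*k*(4*k**4 + 32*k**3 + 33*k**2 + 13*k + 8)/(k**2 + 11*k + 30) ≠ 0.

s_(k+1) = (-2*k**6 - 14*k**5 - 35*k**4 - 40*k**3 - 22*k**2 + 3*k + 18)/(k + 6)
s_(k+1) − s_k = (-10*k**6 - 98*k**5 - 245*k**4 - 220*k**3 - 104*k**2 - 31*k + 30)/(k**2 + 11*k + 30)
(s_(k+1) − s_k) − t_k = 6*k*(4*k**4 + 32*k**3 + 33*k**2 + 13*k + 8)/(k**2 + 11*k + 30)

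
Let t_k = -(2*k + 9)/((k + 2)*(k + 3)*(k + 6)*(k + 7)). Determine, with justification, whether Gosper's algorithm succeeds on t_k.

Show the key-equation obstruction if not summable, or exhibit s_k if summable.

r(k) = (k + 2)*(k + 6)*(2*k + 11)/((k + 4)*(k + 8)*(2*k + 9)) after simplifying.
Factor: A=k + 2; B=k + 8; C=k**3 + 27*k**2/2 + 121*k/2 + 90.
Key eq: (k + 2)·f(k+1) = (k + 7)·f(k) + (k**3 + 27*k**2/2 + 121*k/2 + 90).
deg f ≤ 5 (via 1,1,3).
Solve for f: f(k) = k*(k + 3)*(k + 4)*(k + 5)*(k + 8)/24 (degree 5 ≤ 5).
Certificate R = B(k−1)f/C = k*(k + 3)*(k + 7)*(k + 8)/(12*(2*k + 9)) gives s_k = k*(-k - 8)/(12*(k**2 + 8*k + 12)).
Δs = (-2*k - 9)/(k**4 + 18*k**3 + 113*k**2 + 288*k + 252), as required.

Yes. s_k = k*(-k - 8)/(12*(k**2 + 8*k + 12)).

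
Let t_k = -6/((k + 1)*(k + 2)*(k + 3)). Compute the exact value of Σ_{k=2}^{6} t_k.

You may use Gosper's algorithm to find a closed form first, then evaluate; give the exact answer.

Σ = -5/24

Ratio r(k) = (k + 1)/(k + 4).
Normal form (A,B,C) = (k + 1, k + 4, 1).
Key eq: (k + 1)·f(k+1) = (k + 3)·f(k) + (1).
From deg A=1, deg B=1, deg C=0: d=2.
Solve for f: f(k) = k*(k + 3)/4 (degree 2 ≤ 2).
Then R = B(k−1)f/C = k*(k + 3)**2/4, so s_k = R(k)·t_k = 3*k*(-k - 3)/(2*(k + 1)*(k + 2)).
s_(k+1) − s_k = -6/(k**3 + 6*k**2 + 11*k + 6) = t_k.
Σ_(k=2)^(6) t_k = s_(7) − s_(2) = -35/24 − (-5/4) = -5/24.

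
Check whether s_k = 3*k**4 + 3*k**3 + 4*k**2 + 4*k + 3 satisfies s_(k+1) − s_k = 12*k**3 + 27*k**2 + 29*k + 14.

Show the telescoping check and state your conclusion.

Valid: the claim telescopes to t_k.

s_(k+1) = 3*k**4 + 15*k**3 + 31*k**2 + 33*k + 17
s_(k+1) − s_k = 12*k**3 + 27*k**2 + 29*k + 14
(s_(k+1) − s_k) − t_k = 0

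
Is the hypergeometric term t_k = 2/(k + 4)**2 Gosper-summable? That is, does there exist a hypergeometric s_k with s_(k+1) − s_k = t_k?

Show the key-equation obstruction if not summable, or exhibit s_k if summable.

No. Not Gosper-summable.

r(k) = (k + 4)**2/(k + 5)**2 after simplifying.
Factor: A=k**2 + 8*k + 16; B=k**2 + 10*k + 25; C=1.
f must satisfy (k**2 + 8*k + 16)·f(k+1) − (k**2 + 8*k + 16)·f(k) = 1.
deg f ≤ 0 (via 2,2,0).
f = c0 ⇒ A·f(k+1) − B(k−1)·f(k) − C = -1. The system {-1 = 0} is inconsistent; no antidifference.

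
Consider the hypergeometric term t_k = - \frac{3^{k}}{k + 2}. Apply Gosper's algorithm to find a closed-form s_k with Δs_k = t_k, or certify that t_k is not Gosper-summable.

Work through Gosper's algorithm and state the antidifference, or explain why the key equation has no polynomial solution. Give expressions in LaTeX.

not Gosper-summable; s_k does not exist

t_(k+1)/t_k = 3*(k + 2)/(k + 3).
So A=3*k + 6 and B=k + 3, with C=1.
Key eq: (3*k + 6)·f(k+1) = (k + 2)·f(k) + (1).
deg f ≤ -1 (via 1,1,0).
Bound -1 < 0, so the key equation has no polynomial solution.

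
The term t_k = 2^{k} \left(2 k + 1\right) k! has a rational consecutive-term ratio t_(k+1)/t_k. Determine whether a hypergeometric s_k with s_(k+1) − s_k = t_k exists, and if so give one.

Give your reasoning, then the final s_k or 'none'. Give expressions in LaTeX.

s_k = 2^{k} k!

Step 1: r(k) = 2*(k + 1)*(2*k + 3)/(2*k + 1).
Take A(k)=2*k + 2, B(k)=1, C(k)=k + 1/2.
Solve (2*k + 2)·f(k+1) − (1)·f(k) = k + 1/2.
deg f ≤ 0 (via 1,0,1).
Coefficient equations give f(k) = 1/2.
Get s_k = R·t_k = 2**k*factorial(k) with R(k) = B(k−1)f(k)/C(k) = 1/(2*k + 1).
Check: Δs_k = 2**k*(2*k + 1)*factorial(k). ✓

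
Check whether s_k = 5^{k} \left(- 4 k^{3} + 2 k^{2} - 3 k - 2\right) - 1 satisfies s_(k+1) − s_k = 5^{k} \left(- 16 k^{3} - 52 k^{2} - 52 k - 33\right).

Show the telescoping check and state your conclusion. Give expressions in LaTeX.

valid (s_(k+1) − s_k reduces to t_k)

s_(k+1) = 5**(k + 1)*(-3*k - 4*(k + 1)**3 + 2*(k + 1)**2 - 5) - 1
s_(k+1) − s_k = 5**k*(-16*k**3 - 52*k**2 - 52*k - 33)
(s_(k+1) − s_k) − t_k = 0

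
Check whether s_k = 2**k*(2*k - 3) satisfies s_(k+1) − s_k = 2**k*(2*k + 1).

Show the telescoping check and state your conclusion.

Valid — Δs_k = t_k.

s_(k+1) = 2**(k + 1)*(2*k - 1)
s_(k+1) − s_k = 2**k*(2*k + 1)
(s_(k+1) − s_k) − t_k = 0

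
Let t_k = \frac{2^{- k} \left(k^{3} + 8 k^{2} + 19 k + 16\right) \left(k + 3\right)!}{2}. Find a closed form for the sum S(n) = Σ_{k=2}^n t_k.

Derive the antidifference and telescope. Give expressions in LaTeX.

t_(k+1)/t_k = (k**4 + 15*k**3 + 82*k**2 + 196*k + 176)/(2*(k**3 + 8*k**2 + 19*k + 16)).
Gosper form: A/B · C(k+1)/C(k) with A=k/2 + 2, B=1, C=k**3 + 8*k**2 + 19*k + 16.
f must satisfy (k/2 + 2)·f(k+1) − (1)·f(k) = k**3 + 8*k**2 + 19*k + 16.
Degrees (1,0,3) ⇒ d ≤ 2.
Coefficient equations give f(k) = 2*(k**2 + 4*k - 2).
Certificate R = B(k−1)f/C = 2*(k**2 + 4*k - 2)/(k**3 + 8*k**2 + 19*k + 16) gives s_k = (k**2 + 4*k - 2)*factorial(k + 3)/2**k.
Δs = (k**3 + 8*k**2 + 19*k + 16)*factorial(k + 3)/(2*2**k), as required.
s_(n+1) = 2**(-n - 1)*(n**2 + 6*n + 3)*factorial(n + 4) and s_(2) = 300, so S(n) = (-600*2**n + n**6*factorial(n) + 16*n**5*factorial(n) + 98*n**4*factorial(n) + 290*n**3*factorial(n) + 429*n**2*factorial(n) + 294*n*factorial(n) + 72*factorial(n))/(2*2**n).

S(n) = \frac{2^{- n} \left(- 600 \cdot 2^{n} + n^{6} n! + 16 n^{5} n! + 98 n^{4} n! + 290 n^{3} n! + 429 n^{2} n! + 294 n n! + 72 n!\right)}{2}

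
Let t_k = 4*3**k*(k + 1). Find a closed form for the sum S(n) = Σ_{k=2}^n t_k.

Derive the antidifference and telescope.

S(n) = 6*3**n*n + 3*3**n - 27

r(k) = 3*(k + 2)/(k + 1) after simplifying.
Take A(k)=3, B(k)=1, C(k)=k + 1.
f must satisfy (3)·f(k+1) − (1)·f(k) = k + 1.
From deg A=0, deg B=0, deg C=1: d=1.
Match coefficients ⇒ f(k) = (2*k - 1)/4.
Get s_k = R·t_k = 3**k*(2*k - 1) with R(k) = B(k−1)f(k)/C(k) = (2*k - 1)/(4*(k + 1)).
Δs = 4*3**k*(k + 1), as required.
Σ_(k=2)^n t_k = s_(n+1) − s_(2) = (3**(n + 1)*(2*n + 1)) − (27), i.e. 6*3**n*n + 3*3**n - 27.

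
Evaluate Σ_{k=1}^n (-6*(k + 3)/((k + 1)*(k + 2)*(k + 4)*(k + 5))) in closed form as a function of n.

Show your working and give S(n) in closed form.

Step 1: r(k) = (k + 1)*(k + 4)**2/((k + 3)**2*(k + 6)).
Take A(k)=k + 1, B(k)=k + 6, C(k)=k**2 + 6*k + 9.
Set up (k + 1)·f(k+1) − (k + 5)·f(k) − (k**2 + 6*k + 9) = 0.
d = 4 from the (1,1,2) case.
Solving with deg f ≤ 4: f(k) = k*(k + 2)*(k + 3)*(k + 5)/8.
Get s_k = R·t_k = 3*k*(-k - 5)/(4*(k**2 + 5*k + 4)) with R(k) = B(k−1)f(k)/C(k) = k*(k + 2)*(k + 5)**2/(8*(k + 3)).
Δs = 6*(-k - 3)/(k**4 + 12*k**3 + 49*k**2 + 78*k + 40), as required.
Telescope: S(n) = s_(n+1) − s_(1) = 3*(-n**2 - 7*n - 6)/(4*(n**2 + 7*n + 10)) − (-9/20) = 3*n*(-n - 7)/(10*(n**2 + 7*n + 10)).

S(n) = 3*n*(-n - 7)/(10*(n**2 + 7*n + 10))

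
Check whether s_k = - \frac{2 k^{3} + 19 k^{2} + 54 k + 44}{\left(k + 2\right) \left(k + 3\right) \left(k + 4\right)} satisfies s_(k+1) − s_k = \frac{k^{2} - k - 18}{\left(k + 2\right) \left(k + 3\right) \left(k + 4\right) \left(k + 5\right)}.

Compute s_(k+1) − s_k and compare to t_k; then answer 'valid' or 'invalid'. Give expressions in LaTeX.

valid; difference matches t_k

s_(k+1) = (-54*k - 2*(k + 1)**3 - 19*(k + 1)**2 - 98)/((k + 3)*(k + 4)*(k + 5))
s_(k+1) − s_k = (k**2 - k - 18)/(k**4 + 14*k**3 + 71*k**2 + 154*k + 120)
(s_(k+1) − s_k) − t_k = 0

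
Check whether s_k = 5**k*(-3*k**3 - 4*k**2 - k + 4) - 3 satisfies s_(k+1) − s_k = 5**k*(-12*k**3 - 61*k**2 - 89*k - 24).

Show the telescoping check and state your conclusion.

s_(k+1) = 5**(k + 1)*(-k - 3*(k + 1)**3 - 4*(k + 1)**2 + 3) - 3
s_(k+1) − s_k = 5**k*(-12*k**3 - 61*k**2 - 89*k - 24)
(s_(k+1) − s_k) − t_k = 0

valid (s_(k+1) − s_k reduces to t_k)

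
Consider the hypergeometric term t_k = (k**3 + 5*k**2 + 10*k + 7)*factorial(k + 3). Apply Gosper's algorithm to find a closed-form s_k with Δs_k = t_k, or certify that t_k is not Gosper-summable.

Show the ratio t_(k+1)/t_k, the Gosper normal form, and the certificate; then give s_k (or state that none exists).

t_(k+1)/t_k = (k**4 + 12*k**3 + 55*k**2 + 115*k + 92)/(k**3 + 5*k**2 + 10*k + 7).
A = k + 4, B = 1, C = k**3 + 5*k**2 + 10*k + 7.
Need (k + 4)·f(k+1) − (1)·f(k) = k**3 + 5*k**2 + 10*k + 7.
deg f ≤ 2 (via 1,0,3).
Solving with deg f ≤ 2: f(k) = k**2 + 1.
R(k) = B(k−1)·f(k)/C(k) = (k**2 + 1)/(k**3 + 5*k**2 + 10*k + 7); s_k = R·t_k = (k**2 + 1)*factorial(k + 3).
s_(k+1) − s_k = (k**3 + 5*k**2 + 10*k + 7)*factorial(k + 3) = t_k.

s_k = (k**2 + 1)*factorial(k + 3)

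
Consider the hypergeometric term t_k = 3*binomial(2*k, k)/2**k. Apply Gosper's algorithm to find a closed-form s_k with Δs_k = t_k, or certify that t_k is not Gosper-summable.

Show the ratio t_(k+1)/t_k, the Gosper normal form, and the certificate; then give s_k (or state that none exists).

not Gosper-summable; s_k does not exist

Step 1: r(k) = (2*k + 1)/(k + 1).
A = 2*k + 1, B = k + 1, C = 1.
Key eq: (2*k + 1)·f(k+1) = (k)·f(k) + (1).
d = -1 from the (1,1,0) case.
deg f ≤ -1 is impossible — no certificate.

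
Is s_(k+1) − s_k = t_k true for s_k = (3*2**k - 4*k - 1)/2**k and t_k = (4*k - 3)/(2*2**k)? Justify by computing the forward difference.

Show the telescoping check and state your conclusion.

Valid — Δs_k = t_k.

s_(k+1) = (6*2**k - 4*k - 5)/(2*2**k)
s_(k+1) − s_k = (4*k - 3)/(2*2**k)
(s_(k+1) − s_k) − t_k = 0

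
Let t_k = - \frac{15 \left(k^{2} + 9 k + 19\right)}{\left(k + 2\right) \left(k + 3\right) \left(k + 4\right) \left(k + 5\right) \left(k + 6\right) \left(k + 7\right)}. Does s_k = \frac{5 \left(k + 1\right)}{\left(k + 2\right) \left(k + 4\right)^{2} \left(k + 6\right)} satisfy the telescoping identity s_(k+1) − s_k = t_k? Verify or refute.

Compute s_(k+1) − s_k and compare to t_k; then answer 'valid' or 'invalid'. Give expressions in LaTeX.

Invalid: residual \frac{15 \left(4 k^{3} + 54 k^{2} + 236 k + 333\right)}{k^{8} + 36 k^{7} + 558 k^{6} + 4860 k^{5} + 25989 k^{4} + 87264 k^{3} + 179372 k^{2} + 205920 k + 100800} ≠ 0.

s_(k+1) = 5*(k + 2)/((k + 3)*(k + 5)**2*(k + 7))
s_(k+1) − s_k = 5*(-(k + 1)*(k + 3)*(k + 5)**2*(k + 7) + (k + 2)**2*(k + 4)**2*(k + 6))/((k + 2)*(k + 3)*(k + 4)**2*(k + 5)**2*(k + 6)*(k + 7))
(s_(k+1) − s_k) − t_k = 15*(4*k**3 + 54*k**2 + 236*k + 333)/(k**8 + 36*k**7 + 558*k**6 + 4860*k**5 + 25989*k**4 + 87264*k**3 + 179372*k**2 + 205920*k + 100800)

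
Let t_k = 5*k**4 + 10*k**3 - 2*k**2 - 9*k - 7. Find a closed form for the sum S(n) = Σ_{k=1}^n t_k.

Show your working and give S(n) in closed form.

S(n) = n*(n**4 + 5*n**3 + 6*n**2 - 3*n - 12)

Step 1: r(k) = (5*k**4 + 30*k**3 + 58*k**2 + 37*k - 3)/(5*k**4 + 10*k**3 - 2*k**2 - 9*k - 7).
Take A(k)=1, B(k)=1, C(k)=k**4 + 2*k**3 - 2*k**2/5 - 9*k/5 - 7/5.
Solve (1)·f(k+1) − (1)·f(k) = k**4 + 2*k**3 - 2*k**2/5 - 9*k/5 - 7/5.
Bound: deg f ≤ 5.
A polynomial solution: f(k) = k*(k**4 - 4*k**2 - k - 3)/5.
So s_k = (B(k−1)f/C)·t_k = (k*(k**4 - 4*k**2 - k - 3)/(5*k**4 + 10*k**3 - 2*k**2 - 9*k - 7))·t_k = k*(k**4 - 4*k**2 - k - 3).
Check: Δs_k = 5*k**4 + 10*k**3 - 2*k**2 - 9*k - 7. ✓
Telescope: S(n) = s_(n+1) − s_(1) = n**5 + 5*n**4 + 6*n**3 - 3*n**2 - 12*n - 7 − (-7) = n*(n**4 + 5*n**3 + 6*n**2 - 3*n - 12).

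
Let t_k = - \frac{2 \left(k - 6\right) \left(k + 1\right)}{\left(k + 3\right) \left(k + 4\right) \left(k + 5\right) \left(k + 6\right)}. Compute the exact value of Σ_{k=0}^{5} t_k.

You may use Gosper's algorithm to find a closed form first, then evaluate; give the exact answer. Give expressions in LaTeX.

Σ = 14/165

Compute t_(k+1)/t_k: get (k - 5)*(k + 2)*(k + 3)/((k - 6)*(k + 1)*(k + 7)).
Take A(k)=k + 3, B(k)=k + 7, C(k)=k**2 - 5*k - 6.
Key eq: (k + 3)·f(k+1) = (k + 6)·f(k) + (k**2 - 5*k - 6).
From deg A=1, deg B=1, deg C=2: d=3.
Solving with deg f ≤ 3: f(k) = -k*(k + 1).
Get s_k = R·t_k = 2*k*(k + 1)/(k**3 + 12*k**2 + 47*k + 60) with R(k) = B(k−1)f(k)/C(k) = -k*(k + 6)/(k - 6).
s_(k+1) − s_k = 2*(-k**2 + 5*k + 6)/(k**4 + 18*k**3 + 119*k**2 + 342*k + 360) = t_k.
Σ_(k=0)^(5) t_k = s_(6) − s_(0) = 14/165 − (0) = 14/165.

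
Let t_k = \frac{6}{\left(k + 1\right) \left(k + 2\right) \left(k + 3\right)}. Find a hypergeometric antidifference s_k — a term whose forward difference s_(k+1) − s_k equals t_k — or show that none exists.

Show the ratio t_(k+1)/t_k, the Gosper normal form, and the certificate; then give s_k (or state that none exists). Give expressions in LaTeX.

s_k = \frac{3 k \left(k + 3\right)}{2 \left(k + 1\right) \left(k + 2\right)}

Compute t_(k+1)/t_k: get (k + 1)/(k + 4).
So A=k + 1 and B=k + 4, with C=1.
Solve (k + 1)·f(k+1) − (k + 3)·f(k) = 1.
From deg A=1, deg B=1, deg C=0: d=2.
A polynomial solution: f(k) = k*(k + 3)/4.
Then R = B(k−1)f/C = k*(k + 3)**2/4, so s_k = R(k)·t_k = 3*k*(k + 3)/(2*(k + 1)*(k + 2)).
Check: Δs_k = 6/(k**3 + 6*k**2 + 11*k + 6). ✓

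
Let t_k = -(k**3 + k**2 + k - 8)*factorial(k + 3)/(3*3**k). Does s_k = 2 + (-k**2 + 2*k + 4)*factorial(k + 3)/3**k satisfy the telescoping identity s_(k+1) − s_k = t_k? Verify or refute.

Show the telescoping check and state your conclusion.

Valid: the claim telescopes to t_k.

s_(k+1) = 3**(-k - 1)*(2*k - (k + 1)**2 + 6)*factorial(k + 4) + 2
s_(k+1) − s_k = -(k**3 + k**2 + k - 8)*factorial(k + 3)/(3*3**k)
(s_(k+1) − s_k) − t_k = 0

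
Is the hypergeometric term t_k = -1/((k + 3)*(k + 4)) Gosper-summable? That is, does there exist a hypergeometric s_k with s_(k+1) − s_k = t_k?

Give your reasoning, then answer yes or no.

Yes. s_k = -k/(3*k + 9).

Compute t_(k+1)/t_k: get (k + 3)/(k + 5).
Take A(k)=k + 3, B(k)=k + 5, C(k)=1.
f must satisfy (k + 3)·f(k+1) − (k + 4)·f(k) = 1.
Bound: deg f ≤ 1.
Match coefficients ⇒ f(k) = k/3.
Get s_k = R·t_k = -k/(3*k + 9) with R(k) = B(k−1)f(k)/C(k) = k*(k + 4)/3.
s_(k+1) − s_k = -1/(k**2 + 7*k + 12) = t_k.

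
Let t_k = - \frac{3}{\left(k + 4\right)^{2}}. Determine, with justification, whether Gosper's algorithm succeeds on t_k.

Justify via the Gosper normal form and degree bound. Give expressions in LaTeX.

No. Not Gosper-summable.

Step 1: r(k) = (k + 4)**2/(k + 5)**2.
Gosper form: A/B · C(k+1)/C(k) with A=k**2 + 8*k + 16, B=k**2 + 10*k + 25, C=1.
Key eq: (k**2 + 8*k + 16)·f(k+1) = (k**2 + 8*k + 16)·f(k) + (1).
Degrees (2,2,0) ⇒ d ≤ 0.
f = c0 ⇒ A·f(k+1) − B(k−1)·f(k) − C = -1. The system {-1 = 0} is inconsistent; no antidifference.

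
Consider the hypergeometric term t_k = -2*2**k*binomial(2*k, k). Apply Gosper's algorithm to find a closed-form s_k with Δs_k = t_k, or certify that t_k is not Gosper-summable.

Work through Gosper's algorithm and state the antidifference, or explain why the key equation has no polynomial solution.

Ratio r(k) = 4*(2*k + 1)/(k + 1).
Take A(k)=8*k + 4, B(k)=k + 1, C(k)=1.
f must satisfy (8*k + 4)·f(k+1) − (k)·f(k) = 1.
deg f ≤ -1 (via 1,1,0).
Bound -1 < 0, so the key equation has no polynomial solution.

none (Gosper's algorithm certifies no s_k)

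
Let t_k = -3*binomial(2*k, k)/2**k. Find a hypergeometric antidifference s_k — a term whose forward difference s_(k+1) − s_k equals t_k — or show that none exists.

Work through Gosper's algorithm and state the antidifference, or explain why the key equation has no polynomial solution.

no hypergeometric antidifference exists

r(k) = (2*k + 1)/(k + 1) after simplifying.
Gosper form: A/B · C(k+1)/C(k) with A=2*k + 1, B=k + 1, C=1.
Solve (2*k + 1)·f(k+1) − (k)·f(k) = 1.
d = -1 from the (1,1,0) case.
deg f ≤ -1 is impossible — no certificate.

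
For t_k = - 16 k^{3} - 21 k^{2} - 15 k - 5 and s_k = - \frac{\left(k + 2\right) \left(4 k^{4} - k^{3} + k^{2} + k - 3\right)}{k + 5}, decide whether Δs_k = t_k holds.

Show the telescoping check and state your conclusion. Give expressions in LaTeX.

Invalid: residual \frac{3 \left(12 k^{4} + 102 k^{3} + 119 k^{2} + 79 k + 28\right)}{k^{2} + 11 k + 30} ≠ 0.

s_(k+1) = -(k + 3)*(k + 4*(k + 1)**4 - (k + 1)**3 + (k + 1)**2 - 2)/(k + 6)
s_(k+1) − s_k = (-16*k**5 - 161*k**4 - 420*k**3 - 443*k**2 - 268*k - 66)/(k**2 + 11*k + 30)
(s_(k+1) − s_k) − t_k = 3*(12*k**4 + 102*k**3 + 119*k**2 + 79*k + 28)/(k**2 + 11*k + 30)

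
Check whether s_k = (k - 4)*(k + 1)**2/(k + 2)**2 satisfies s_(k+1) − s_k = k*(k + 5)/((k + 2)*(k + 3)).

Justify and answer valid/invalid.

Invalid: residual (-7*k**2 - 23*k - 12)/(k**4 + 10*k**3 + 37*k**2 + 60*k + 36) ≠ 0.

s_(k+1) = (k - 3)*(k + 2)**2/(k + 3)**2
s_(k+1) − s_k = ((4 - k)*(k + 1)**2*(k + 3)**2 + (k - 3)*(k + 2)**4)/((k + 2)**2*(k + 3)**2)
(s_(k+1) − s_k) − t_k = (-7*k**2 - 23*k - 12)/(k**4 + 10*k**3 + 37*k**2 + 60*k + 36)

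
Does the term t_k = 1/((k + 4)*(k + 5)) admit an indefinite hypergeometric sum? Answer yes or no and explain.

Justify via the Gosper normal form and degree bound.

Yes. s_k = k/(4*(k + 4)).

Ratio r(k) = (k + 4)/(k + 6).
A = k + 4, B = k + 6, C = 1.
Need (k + 4)·f(k+1) − (k + 5)·f(k) = 1.
From deg A=1, deg B=1, deg C=0: d=1.
A polynomial solution: f(k) = k/4.
Then R = B(k−1)f/C = k*(k + 5)/4, so s_k = R(k)·t_k = k/(4*(k + 4)).
Δs = 1/(k**2 + 9*k + 20), as required.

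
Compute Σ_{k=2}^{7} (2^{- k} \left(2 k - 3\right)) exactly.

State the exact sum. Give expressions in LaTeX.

r(k) = (2*k - 1)/(2*(2*k - 3)) after simplifying.
Normal form (A,B,C) = (1/2, 1, k - 3/2).
f must satisfy (1/2)·f(k+1) − (1)·f(k) = k - 3/2.
Bound: deg f ≤ 1.
Solve for f: f(k) = 1 - 2*k (degree 1 ≤ 1).
So s_k = (B(k−1)f/C)·t_k = (-2*(2*k - 1)/(2*k - 3))·t_k = 2*(1 - 2*k)/2**k.
Δs = (2*k - 3)/2**k, as required.
Sum = s_(8) − s_(2); s_(8) = -15/128, s_(2) = -3/2 ⇒ 177/128.

Σ = 177/128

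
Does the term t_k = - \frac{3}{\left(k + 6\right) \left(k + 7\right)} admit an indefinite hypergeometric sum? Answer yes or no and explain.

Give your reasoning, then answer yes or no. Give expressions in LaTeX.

Yes. s_k = - \frac{k}{2 k + 12}.

Step 1: r(k) = (k + 6)/(k + 8).
Gosper form: A/B · C(k+1)/C(k) with A=k + 6, B=k + 8, C=1.
Set up (k + 6)·f(k+1) − (k + 7)·f(k) − (1) = 0.
Degrees (1,1,0) ⇒ d ≤ 1.
Coefficient equations give f(k) = k/6.
Certificate R = B(k−1)f/C = k*(k + 7)/6 gives s_k = -k/(2*k + 12).
s_(k+1) − s_k = -3/(k**2 + 13*k + 42) = t_k.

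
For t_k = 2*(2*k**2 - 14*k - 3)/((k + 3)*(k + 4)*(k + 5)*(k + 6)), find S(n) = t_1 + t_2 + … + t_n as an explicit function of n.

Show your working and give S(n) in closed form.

r(k) = (2*k**3 - 4*k**2 - 45*k - 45)/(2*k**3 - 101*k - 21) after simplifying.
A = k + 3, B = k + 7, C = k**2 - 7*k - 3/2.
Solve (k + 3)·f(k+1) − (k + 6)·f(k) = k**2 - 7*k - 3/2.
From deg A=1, deg B=1, deg C=2: d=3.
Match coefficients ⇒ f(k) = k*(k**2 - 108*k + 47)/120.
Get s_k = R·t_k = k*(k**2 - 108*k + 47)/(30*(k + 3)*(k + 4)*(k + 5)) with R(k) = B(k−1)f(k)/C(k) = k*(k + 6)*(k**2 - 108*k + 47)/(60*(2*k**2 - 14*k - 3)).
Δs = 2*(2*k**2 - 14*k - 3)/(k**4 + 18*k**3 + 119*k**2 + 342*k + 360), as required.
Evaluate: s_(n+1) = (n**3 - 105*n**2 - 166*n - 60)/(30*(n**3 + 15*n**2 + 74*n + 120)); subtract s_(1) = -1/60 ⇒ S(n) = n*(n**2 - 65*n - 86)/(20*(n**3 + 15*n**2 + 74*n + 120)).

S(n) = n*(n**2 - 65*n - 86)/(20*(n**3 + 15*n**2 + 74*n + 120))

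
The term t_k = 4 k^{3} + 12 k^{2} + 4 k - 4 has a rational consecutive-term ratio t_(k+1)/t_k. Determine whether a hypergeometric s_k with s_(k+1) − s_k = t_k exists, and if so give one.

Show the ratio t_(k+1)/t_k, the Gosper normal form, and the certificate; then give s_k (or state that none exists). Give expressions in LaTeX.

s_k = k \left(k^{3} + 2 k^{2} - 3 k - 4\right)

t_(k+1)/t_k = (k + (k + 1)**3 + 3*(k + 1)**2)/(k**3 + 3*k**2 + k - 1).
Normal form (A,B,C) = (1, 1, k**3 + 3*k**2 + k - 1).
Solve (1)·f(k+1) − (1)·f(k) = k**3 + 3*k**2 + k - 1.
Bound: deg f ≤ 4.
A polynomial solution: f(k) = k*(k + 1)*(k**2 + k - 4)/4.
Certificate R = B(k−1)f/C = k*(k**2 + k - 4)/(4*(k**2 + 2*k - 1)) gives s_k = k*(k**3 + 2*k**2 - 3*k - 4).
Check: Δs_k = 4*k**3 + 12*k**2 + 4*k - 4. ✓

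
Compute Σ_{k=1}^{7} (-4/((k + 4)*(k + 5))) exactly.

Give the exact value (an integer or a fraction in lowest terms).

t_(k+1)/t_k = (k + 4)/(k + 6).
Gosper form: A/B · C(k+1)/C(k) with A=k + 4, B=k + 6, C=1.
Solve (k + 4)·f(k+1) − (k + 5)·f(k) = 1.
From deg A=1, deg B=1, deg C=0: d=1.
Solving with deg f ≤ 1: f(k) = k/4.
Get s_k = R·t_k = -k/(k + 4) with R(k) = B(k−1)f(k)/C(k) = k*(k + 5)/4.
Δs = -4/(k**2 + 9*k + 20), as required.
Evaluate s at k=8 and k=1: -2/3 and -1/5; difference -7/15.

Σ = -7/15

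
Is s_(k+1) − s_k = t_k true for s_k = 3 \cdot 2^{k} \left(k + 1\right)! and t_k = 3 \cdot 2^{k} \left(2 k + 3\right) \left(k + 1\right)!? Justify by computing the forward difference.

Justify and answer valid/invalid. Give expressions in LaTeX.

s_(k+1) = 6*2**k*factorial(k + 2)
s_(k+1) − s_k = 3*2**k*(2*k + 3)*factorial(k + 1)
(s_(k+1) − s_k) − t_k = 0

Valid: the claim telescopes to t_k.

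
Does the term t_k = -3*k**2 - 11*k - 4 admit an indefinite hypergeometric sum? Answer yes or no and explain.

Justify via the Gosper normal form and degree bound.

t_(k+1)/t_k = (3*k**2 + 17*k + 18)/(3*k**2 + 11*k + 4).
Take A(k)=1, B(k)=1, C(k)=k**2 + 11*k/3 + 4/3.
Key eq: (1)·f(k+1) = (1)·f(k) + (k**2 + 11*k/3 + 4/3).
deg f ≤ 3 (via 0,0,2).
Solving with deg f ≤ 3: f(k) = k*(k**2 + 4*k - 1)/3.
So s_k = (B(k−1)f/C)·t_k = (k*(k**2 + 4*k - 1)/(3*k**2 + 11*k + 4))·t_k = k*(-k**2 - 4*k + 1).
Verify: -3*k**2 - 11*k - 4 matches t_k.

Yes. s_k = k*(-k**2 - 4*k + 1).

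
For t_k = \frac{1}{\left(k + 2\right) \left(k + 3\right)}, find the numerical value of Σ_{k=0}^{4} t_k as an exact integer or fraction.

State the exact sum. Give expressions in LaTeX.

Step 1: r(k) = (k + 2)/(k + 4).
A = k + 2, B = k + 4, C = 1.
f must satisfy (k + 2)·f(k+1) − (k + 3)·f(k) = 1.
d = 1 from the (1,1,0) case.
Solving with deg f ≤ 1: f(k) = k/2.
So s_k = (B(k−1)f/C)·t_k = (k*(k + 3)/2)·t_k = k/(2*(k + 2)).
Check: Δs_k = 1/(k**2 + 5*k + 6). ✓
Σ_(k=0)^(4) t_k = s_(5) − s_(0) = 5/14 − (0) = 5/14.

Σ = 5/14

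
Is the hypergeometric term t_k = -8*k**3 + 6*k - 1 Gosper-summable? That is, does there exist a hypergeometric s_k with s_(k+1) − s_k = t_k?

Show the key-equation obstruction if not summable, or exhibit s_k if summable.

Ratio r(k) = (-6*k + 8*(k + 1)**3 - 5)/(8*k**3 - 6*k + 1).
Factor: A=1; B=1; C=k**3 - 3*k/4 + 1/8.
f must satisfy (1)·f(k+1) − (1)·f(k) = k**3 - 3*k/4 + 1/8.
d = 4 from the (0,0,3) case.
A polynomial solution: f(k) = k*(2*k**3 - 4*k**2 - k + 4)/8.
Then R = B(k−1)f/C = k*(2*k**3 - 4*k**2 - k + 4)/(8*k**3 - 6*k + 1), so s_k = R(k)·t_k = k*(-2*k**3 + 4*k**2 + k - 4).
Verify: -8*k**3 + 6*k - 1 matches t_k.

Yes. s_k = k*(-2*k**3 + 4*k**2 + k - 4).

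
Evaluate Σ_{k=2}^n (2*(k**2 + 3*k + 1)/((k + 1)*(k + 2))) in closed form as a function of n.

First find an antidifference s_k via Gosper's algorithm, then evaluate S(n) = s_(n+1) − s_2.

r(k) = (k + 1)*(3*k + (k + 1)**2 + 4)/((k + 3)*(k**2 + 3*k + 1)) after simplifying.
Take A(k)=k + 1, B(k)=k + 3, C(k)=k**2 + 3*k + 1.
Need (k + 1)·f(k+1) − (k + 2)·f(k) = k**2 + 3*k + 1.
deg f ≤ 2 (via 1,1,2).
Solve for f: f(k) = k**2 (degree 2 ≤ 2).
R(k) = B(k−1)·f(k)/C(k) = k**2*(k + 2)/(k**2 + 3*k + 1); s_k = R·t_k = 2*k**2/(k + 1).
Δs = 2*(k**2 + 3*k + 1)/(k**2 + 3*k + 2), as required.
Evaluate: s_(n+1) = 2*(n**2 + 2*n + 1)/(n + 2); subtract s_(2) = 8/3 ⇒ S(n) = 2*(3*n**2 + 2*n - 5)/(3*(n + 2)).

S(n) = 2*(3*n**2 + 2*n - 5)/(3*(n + 2))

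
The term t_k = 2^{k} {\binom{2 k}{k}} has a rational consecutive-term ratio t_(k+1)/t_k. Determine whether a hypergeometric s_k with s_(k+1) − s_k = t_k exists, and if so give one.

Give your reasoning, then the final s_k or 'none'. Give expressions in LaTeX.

Ratio r(k) = 4*(2*k + 1)/(k + 1).
Factor: A=8*k + 4; B=k + 1; C=1.
Set up (8*k + 4)·f(k+1) − (k)·f(k) − (1) = 0.
Degrees (1,1,0) ⇒ d ≤ -1.
d = -1 < 0 ⇒ no nonzero polynomial f; not summable.

none (Gosper's algorithm certifies no s_k)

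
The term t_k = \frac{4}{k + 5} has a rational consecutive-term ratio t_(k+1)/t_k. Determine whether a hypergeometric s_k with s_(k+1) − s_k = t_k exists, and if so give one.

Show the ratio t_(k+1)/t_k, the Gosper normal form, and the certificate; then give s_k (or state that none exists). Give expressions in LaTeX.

no hypergeometric antidifference exists

Ratio r(k) = (k + 5)/(k + 6).
A = k + 5, B = k + 6, C = 1.
Solve (k + 5)·f(k+1) − (k + 5)·f(k) = 1.
Bound: deg f ≤ 0.
Put f(k) = c0: A·f(k+1) − B(k−1)·f(k) − C = -1; need -1 = 0 — inconsistent ⇒ no f, not summable.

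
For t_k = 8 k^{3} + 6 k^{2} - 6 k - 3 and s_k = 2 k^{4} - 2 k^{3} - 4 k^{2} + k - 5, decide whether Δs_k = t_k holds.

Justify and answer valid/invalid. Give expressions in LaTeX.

s_(k+1) = 2*k**4 + 6*k**3 + 2*k**2 - 5*k - 8
s_(k+1) − s_k = 8*k**3 + 6*k**2 - 6*k - 3
(s_(k+1) − s_k) − t_k = 0

Valid — Δs_k = t_k.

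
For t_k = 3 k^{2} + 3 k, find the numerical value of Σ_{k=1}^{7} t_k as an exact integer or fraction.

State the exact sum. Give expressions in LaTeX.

Σ = 504

Step 1: r(k) = (k + 2)/k.
A = 1, B = 1, C = k**2 + k.
f must satisfy (1)·f(k+1) − (1)·f(k) = k**2 + k.
deg f ≤ 3 (via 0,0,2).
Solve for f: f(k) = k*(k - 1)*(k + 1)/3 (degree 3 ≤ 3).
Get s_k = R·t_k = k**3 - k with R(k) = B(k−1)f(k)/C(k) = (k - 1)/3.
s_(k+1) − s_k = 3*k*(k + 1) = t_k.
Telescoping: Σ = s_(8) − s_(1) = 504 − (0) = 504.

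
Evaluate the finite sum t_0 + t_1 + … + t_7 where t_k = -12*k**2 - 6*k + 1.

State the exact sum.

Ratio r(k) = (12*k**2 + 30*k + 17)/(12*k**2 + 6*k - 1).
Gosper form: A/B · C(k+1)/C(k) with A=1, B=1, C=k**2 + k/2 - 1/12.
Solve (1)·f(k+1) − (1)·f(k) = k**2 + k/2 - 1/12.
Bound: deg f ≤ 3.
Match coefficients ⇒ f(k) = k*(4*k**2 - 3*k - 2)/12.
So s_k = (B(k−1)f/C)·t_k = (k*(4*k**2 - 3*k - 2)/(12*k**2 + 6*k - 1))·t_k = k*(-4*k**2 + 3*k + 2).
s_(k+1) − s_k = -12*k**2 - 6*k + 1 = t_k.
Sum = s_(8) − s_(0); s_(8) = -1840, s_(0) = 0 ⇒ -1840.

Σ = -1840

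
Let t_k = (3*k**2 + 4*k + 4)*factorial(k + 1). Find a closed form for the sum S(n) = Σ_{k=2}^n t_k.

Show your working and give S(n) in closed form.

t_(k+1)/t_k = (k + 2)*(4*k + 3*(k + 1)**2 + 8)/(3*k**2 + 4*k + 4).
So A=k + 2 and B=1, with C=k**2 + 4*k/3 + 4/3.
f must satisfy (k + 2)·f(k+1) − (1)·f(k) = k**2 + 4*k/3 + 4/3.
Bound: deg f ≤ 1.
Match coefficients ⇒ f(k) = (3*k - 2)/3.
Certificate R = B(k−1)f/C = (3*k - 2)/(3*k**2 + 4*k + 4) gives s_k = (3*k - 2)*factorial(k + 1).
Check: Δs_k = (3*k**2 + 4*k + 4)*factorial(k + 1). ✓
s_(n+1) = (3*n + 1)*factorial(n + 2) and s_(2) = 24, so S(n) = 3*n*factorial(n + 2) + factorial(n + 2) - 24.

S(n) = 3*n*factorial(n + 2) + factorial(n + 2) - 24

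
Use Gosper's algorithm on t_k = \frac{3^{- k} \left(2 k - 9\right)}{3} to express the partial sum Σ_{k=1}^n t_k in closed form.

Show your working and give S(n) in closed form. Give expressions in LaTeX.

S(n) = 3^{- n - 1} \left(- 3^{n + 1} - n + 3\right)

Ratio r(k) = (2*k - 7)/(3*(2*k - 9)).
Take A(k)=1/3, B(k)=1, C(k)=k - 9/2.
f must satisfy (1/3)·f(k+1) − (1)·f(k) = k - 9/2.
Degrees (0,0,1) ⇒ d ≤ 1.
Match coefficients ⇒ f(k) = -3*(k - 4)/2.
So s_k = (B(k−1)f/C)·t_k = (-3*(k - 4)/(2*k - 9))·t_k = (4 - k)/3**k.
s_(k+1) − s_k = (2*k - 9)/(3*3**k) = t_k.
Telescope: S(n) = s_(n+1) − s_(1) = 3**(-n - 1)*(3 - n) − (1) = 3**(-n - 1)*(-3**(n + 1) - n + 3).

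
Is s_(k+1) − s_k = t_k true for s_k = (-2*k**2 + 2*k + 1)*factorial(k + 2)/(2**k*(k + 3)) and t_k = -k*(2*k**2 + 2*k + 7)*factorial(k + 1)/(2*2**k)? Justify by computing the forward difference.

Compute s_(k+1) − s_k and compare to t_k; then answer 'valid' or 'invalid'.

Invalid: residual (2*k**4 + 8*k**3 + 9*k**2 + 25*k + 2)*factorial(k + 1)/(2*2**k*(k + 3)*(k + 4)) ≠ 0.

s_(k+1) = -(2*k**2 + 2*k - 1)*factorial(k + 3)/(2*2**k*(k + 4))
s_(k+1) − s_k = -(2*k**4 + 10*k**3 + 17*k**2 + 30*k - 1)*factorial(k + 2)/(2*2**k*(k + 3)*(k + 4))
(s_(k+1) − s_k) − t_k = (2*k**4 + 8*k**3 + 9*k**2 + 25*k + 2)*factorial(k + 1)/(2*2**k*(k + 3)*(k + 4))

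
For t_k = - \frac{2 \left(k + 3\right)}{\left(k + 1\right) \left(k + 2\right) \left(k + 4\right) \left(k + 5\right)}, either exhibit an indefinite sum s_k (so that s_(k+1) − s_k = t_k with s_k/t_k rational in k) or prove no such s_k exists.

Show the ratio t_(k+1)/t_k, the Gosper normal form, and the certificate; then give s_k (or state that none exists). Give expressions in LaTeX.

Step 1: r(k) = (k + 1)*(k + 4)**2/((k + 3)**2*(k + 6)).
Normal form (A,B,C) = (k + 1, k + 6, k**2 + 6*k + 9).
Solve (k + 1)·f(k+1) − (k + 5)·f(k) = k**2 + 6*k + 9.
d = 4 from the (1,1,2) case.
Coefficient equations give f(k) = k*(k + 2)*(k + 3)*(k + 5)/8.
Then R = B(k−1)f/C = k*(k + 2)*(k + 5)**2/(8*(k + 3)), so s_k = R(k)·t_k = k*(-k - 5)/(4*(k**2 + 5*k + 4)).
s_(k+1) − s_k = 2*(-k - 3)/(k**4 + 12*k**3 + 49*k**2 + 78*k + 40) = t_k.

s_k = \frac{k \left(- k - 5\right)}{4 \left(k^{2} + 5 k + 4\right)}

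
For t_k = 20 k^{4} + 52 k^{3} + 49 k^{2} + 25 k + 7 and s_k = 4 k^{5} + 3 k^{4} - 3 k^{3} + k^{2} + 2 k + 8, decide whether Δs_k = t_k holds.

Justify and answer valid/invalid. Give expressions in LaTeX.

valid; difference matches t_k

s_(k+1) = 4*k**5 + 23*k**4 + 49*k**3 + 50*k**2 + 27*k + 15
s_(k+1) − s_k = 20*k**4 + 52*k**3 + 49*k**2 + 25*k + 7
(s_(k+1) − s_k) − t_k = 0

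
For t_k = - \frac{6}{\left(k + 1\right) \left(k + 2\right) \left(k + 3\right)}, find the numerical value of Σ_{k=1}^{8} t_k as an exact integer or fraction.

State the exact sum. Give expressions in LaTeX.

t_(k+1)/t_k = (k + 1)/(k + 4).
A = k + 1, B = k + 4, C = 1.
f must satisfy (k + 1)·f(k+1) − (k + 3)·f(k) = 1.
Degrees (1,1,0) ⇒ d ≤ 2.
A polynomial solution: f(k) = k*(k + 3)/4.
So s_k = (B(k−1)f/C)·t_k = (k*(k + 3)**2/4)·t_k = 3*k*(-k - 3)/(2*(k + 1)*(k + 2)).
Verify: -6/(k**3 + 6*k**2 + 11*k + 6) matches t_k.
Evaluate s at k=9 and k=1: -81/55 and -1; difference -26/55.

Σ = -26/55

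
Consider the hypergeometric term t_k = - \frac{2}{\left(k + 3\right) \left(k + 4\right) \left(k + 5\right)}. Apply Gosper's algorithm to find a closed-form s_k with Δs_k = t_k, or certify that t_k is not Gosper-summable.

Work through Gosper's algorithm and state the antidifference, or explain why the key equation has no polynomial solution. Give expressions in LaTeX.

The ratio is (k + 3)/(k + 6).
A = k + 3, B = k + 6, C = 1.
Solve (k + 3)·f(k+1) − (k + 5)·f(k) = 1.
Degrees (1,1,0) ⇒ d ≤ 2.
Solving with deg f ≤ 2: f(k) = k*(k + 7)/24.
So s_k = (B(k−1)f/C)·t_k = (k*(k + 5)*(k + 7)/24)·t_k = k*(-k - 7)/(12*(k + 3)*(k + 4)).
Check: Δs_k = -2/(k**3 + 12*k**2 + 47*k + 60). ✓

s_k = \frac{k \left(- k - 7\right)}{12 \left(k + 3\right) \left(k + 4\right)}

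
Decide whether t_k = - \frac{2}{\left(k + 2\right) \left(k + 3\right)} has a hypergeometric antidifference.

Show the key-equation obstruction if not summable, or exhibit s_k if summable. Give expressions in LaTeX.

Step 1: r(k) = (k + 2)/(k + 4).
Factor: A=k + 2; B=k + 4; C=1.
Set up (k + 2)·f(k+1) − (k + 3)·f(k) − (1) = 0.
Bound: deg f ≤ 1.
Coefficient equations give f(k) = k/2.
Get s_k = R·t_k = -k/(k + 2) with R(k) = B(k−1)f(k)/C(k) = k*(k + 3)/2.
Verify: -2/(k**2 + 5*k + 6) matches t_k.

Yes. s_k = - \frac{k}{k + 2}.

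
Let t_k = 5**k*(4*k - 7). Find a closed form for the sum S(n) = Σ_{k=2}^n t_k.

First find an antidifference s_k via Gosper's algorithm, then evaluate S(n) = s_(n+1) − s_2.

Compute t_(k+1)/t_k: get 5*(4*k - 3)/(4*k - 7).
Factor: A=5; B=1; C=k - 7/4.
Key eq: (5)·f(k+1) = (1)·f(k) + (k - 7/4).
From deg A=0, deg B=0, deg C=1: d=1.
A polynomial solution: f(k) = (k - 3)/4.
Get s_k = R·t_k = 5**k*(k - 3) with R(k) = B(k−1)f(k)/C(k) = (k - 3)/(4*k - 7).
Δs = 5**k*(4*k - 7), as required.
Evaluate: s_(n+1) = 5**(n + 1)*(n - 2); subtract s_(2) = -25 ⇒ S(n) = 5*5**n*n - 10*5**n + 25.

S(n) = 5*5**n*n - 10*5**n + 25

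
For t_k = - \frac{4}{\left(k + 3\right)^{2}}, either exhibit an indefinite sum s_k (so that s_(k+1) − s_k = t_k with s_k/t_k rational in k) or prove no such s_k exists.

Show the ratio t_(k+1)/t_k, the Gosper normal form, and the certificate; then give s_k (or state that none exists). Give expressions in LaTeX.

t_(k+1)/t_k = (k + 3)**2/(k + 4)**2.
Normal form (A,B,C) = (k**2 + 6*k + 9, k**2 + 8*k + 16, 1).
Key eq: (k**2 + 6*k + 9)·f(k+1) = (k**2 + 6*k + 9)·f(k) + (1).
Bound: deg f ≤ 0.
Generic f = c0 gives residual -1; -1 = 0 cannot hold, so t_k is not Gosper-summable.

no hypergeometric antidifference exists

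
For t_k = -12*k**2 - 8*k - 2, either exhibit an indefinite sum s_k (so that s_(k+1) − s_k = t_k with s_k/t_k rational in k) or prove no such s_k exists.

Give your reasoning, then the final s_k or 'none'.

r(k) = (6*k**2 + 16*k + 11)/(6*k**2 + 4*k + 1) after simplifying.
Normal form (A,B,C) = (1, 1, k**2 + 2*k/3 + 1/6).
Solve (1)·f(k+1) − (1)·f(k) = k**2 + 2*k/3 + 1/6.
deg f ≤ 3 (via 0,0,2).
Coefficient equations give f(k) = k**2*(2*k - 1)/6.
R(k) = B(k−1)·f(k)/C(k) = k**2*(2*k - 1)/(6*k**2 + 4*k + 1); s_k = R·t_k = k**2*(2 - 4*k).
Δs = -12*k**2 - 8*k - 2, as required.

s_k = k**2*(2 - 4*k)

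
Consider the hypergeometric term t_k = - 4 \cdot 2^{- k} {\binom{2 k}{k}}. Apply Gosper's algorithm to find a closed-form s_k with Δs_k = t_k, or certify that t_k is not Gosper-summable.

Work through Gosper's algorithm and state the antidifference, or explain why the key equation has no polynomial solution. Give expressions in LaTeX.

Compute t_(k+1)/t_k: get (2*k + 1)/(k + 1).
Normal form (A,B,C) = (2*k + 1, k + 1, 1).
Key eq: (2*k + 1)·f(k+1) = (k)·f(k) + (1).
From deg A=1, deg B=1, deg C=0: d=-1.
d = -1 < 0 ⇒ no nonzero polynomial f; not summable.

no hypergeometric antidifference exists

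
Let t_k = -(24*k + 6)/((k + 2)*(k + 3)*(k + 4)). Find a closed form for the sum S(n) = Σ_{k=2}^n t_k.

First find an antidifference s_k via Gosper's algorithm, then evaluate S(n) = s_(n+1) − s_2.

S(n) = 3*(-5*n**2 - 3*n + 8)/(4*(n**2 + 7*n + 12))

r(k) = (k + 2)*(4*k + 5)/((k + 5)*(4*k + 1)) after simplifying.
Normal form (A,B,C) = (k + 2, k + 5, k + 1/4).
f must satisfy (k + 2)·f(k+1) − (k + 4)·f(k) = k + 1/4.
Degrees (1,1,1) ⇒ d ≤ 2.
Match coefficients ⇒ f(k) = k*(3*k - 1)/16.
R(k) = B(k−1)·f(k)/C(k) = k*(k + 4)*(3*k - 1)/(4*(4*k + 1)); s_k = R·t_k = -3*k*(3*k - 1)/(2*(k + 2)*(k + 3)).
Verify: 6*(-4*k - 1)/(k**3 + 9*k**2 + 26*k + 24) matches t_k.
Telescope: S(n) = s_(n+1) − s_(2) = 3*(-3*n**2 - 5*n - 2)/(2*(n**2 + 7*n + 12)) − (-3/4) = 3*(-5*n**2 - 3*n + 8)/(4*(n**2 + 7*n + 12)).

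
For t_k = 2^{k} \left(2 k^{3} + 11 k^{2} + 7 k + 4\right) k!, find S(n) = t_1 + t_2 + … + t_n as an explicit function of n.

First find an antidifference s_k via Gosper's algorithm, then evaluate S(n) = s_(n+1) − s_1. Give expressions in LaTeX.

S(n) = 2^{n + 1} n \left(n + 5\right) \left(n + 1\right)!

Step 1: r(k) = 2*(2*k**4 + 19*k**3 + 52*k**2 + 59*k + 24)/(2*k**3 + 11*k**2 + 7*k + 4).
Normal form (A,B,C) = (2*k + 2, 1, k**3 + 11*k**2/2 + 7*k/2 + 2).
f must satisfy (2*k + 2)·f(k+1) − (1)·f(k) = k**3 + 11*k**2/2 + 7*k/2 + 2.
From deg A=1, deg B=0, deg C=3: d=2.
Coefficient equations give f(k) = (k - 1)*(k + 4)/2.
Then R = B(k−1)f/C = (k - 1)*(k + 4)/(2*k**3 + 11*k**2 + 7*k + 4), so s_k = R(k)·t_k = 2**k*(k - 1)*(k + 4)*factorial(k).
s_(k+1) − s_k = 2**k*(2*k**3 + 11*k**2 + 7*k + 4)*factorial(k) = t_k.
Evaluate: s_(n+1) = 2**(n + 1)*n*(n + 5)*factorial(n + 1); subtract s_(1) = 0 ⇒ S(n) = 2**(n + 1)*n*(n + 5)*factorial(n + 1).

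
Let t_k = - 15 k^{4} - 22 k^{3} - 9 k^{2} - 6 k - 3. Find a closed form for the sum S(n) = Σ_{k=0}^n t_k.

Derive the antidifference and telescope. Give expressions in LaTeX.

Compute t_(k+1)/t_k: get (15*k**4 + 82*k**3 + 165*k**2 + 150*k + 55)/(15*k**4 + 22*k**3 + 9*k**2 + 6*k + 3).
So A=1 and B=1, with C=k**4 + 22*k**3/15 + 3*k**2/5 + 2*k/5 + 1/5.
Set up (1)·f(k+1) − (1)·f(k) − (k**4 + 22*k**3/15 + 3*k**2/5 + 2*k/5 + 1/5) = 0.
deg f ≤ 5 (via 0,0,4).
Coefficient equations give f(k) = k*(3*k**4 - 2*k**3 - 3*k**2 + 4*k + 1)/15.
Certificate R = B(k−1)f/C = k*(3*k**4 - 2*k**3 - 3*k**2 + 4*k + 1)/(15*k**4 + 22*k**3 + 9*k**2 + 6*k + 3) gives s_k = k*(-3*k**4 + 2*k**3 + 3*k**2 - 4*k - 1).
Check: Δs_k = -15*k**4 - 22*k**3 - 9*k**2 - 6*k - 3. ✓
Evaluate: s_(n+1) = -3*n**5 - 13*n**4 - 19*n**3 - 13*n**2 - 7*n - 3; subtract s_(0) = 0 ⇒ S(n) = -3*n**5 - 13*n**4 - 19*n**3 - 13*n**2 - 7*n - 3.

S(n) = - 3 n^{5} - 13 n^{4} - 19 n^{3} - 13 n^{2} - 7 n - 3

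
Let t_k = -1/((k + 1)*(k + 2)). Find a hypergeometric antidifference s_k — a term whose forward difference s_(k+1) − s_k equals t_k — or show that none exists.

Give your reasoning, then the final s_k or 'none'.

Step 1: r(k) = (k + 1)/(k + 3).
Take A(k)=k + 1, B(k)=k + 3, C(k)=1.
Set up (k + 1)·f(k+1) − (k + 2)·f(k) − (1) = 0.
From deg A=1, deg B=1, deg C=0: d=1.
Match coefficients ⇒ f(k) = k.
R(k) = B(k−1)·f(k)/C(k) = k*(k + 2); s_k = R·t_k = -k/(k + 1).
Δs = -1/(k**2 + 3*k + 2), as required.

s_k = -k/(k + 1)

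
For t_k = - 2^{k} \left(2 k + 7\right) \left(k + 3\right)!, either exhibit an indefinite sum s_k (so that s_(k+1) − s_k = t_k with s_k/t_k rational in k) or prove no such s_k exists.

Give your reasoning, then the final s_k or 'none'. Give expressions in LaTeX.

s_k = - 2^{k} \left(k + 3\right)!

Compute t_(k+1)/t_k: get 2*(k + 4)*(2*k + 9)/(2*k + 7).
So A=2*k + 8 and B=1, with C=k + 7/2.
Set up (2*k + 8)·f(k+1) − (1)·f(k) − (k + 7/2) = 0.
Bound: deg f ≤ 0.
Match coefficients ⇒ f(k) = 1/2.
Get s_k = R·t_k = -2**k*factorial(k + 3) with R(k) = B(k−1)f(k)/C(k) = 1/(2*k + 7).
Verify: -2**k*(2*k + 7)*factorial(k + 3) matches t_k.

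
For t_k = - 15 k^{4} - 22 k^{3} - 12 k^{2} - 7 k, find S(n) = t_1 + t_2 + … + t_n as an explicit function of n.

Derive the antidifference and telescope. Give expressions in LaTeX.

S(n) = n \left(- 3 n^{4} - 13 n^{3} - 20 n^{2} - 15 n - 5\right)

Ratio r(k) = (15*k**4 + 82*k**3 + 168*k**2 + 157*k + 56)/(k*(15*k**3 + 22*k**2 + 12*k + 7)).
Factor: A=1; B=1; C=k**4 + 22*k**3/15 + 4*k**2/5 + 7*k/15.
f must satisfy (1)·f(k+1) − (1)·f(k) = k**4 + 22*k**3/15 + 4*k**2/5 + 7*k/15.
Degrees (0,0,4) ⇒ d ≤ 5.
Match coefficients ⇒ f(k) = k*(k - 1)*(3*k**3 + k**2 - k + 2)/15.
Then R = B(k−1)f/C = (k - 1)*(3*k**3 + k**2 - k + 2)/(15*k**3 + 22*k**2 + 12*k + 7), so s_k = R(k)·t_k = k*(-3*k**4 + 2*k**3 + 2*k**2 - 3*k + 2).
Δs = k*(-15*k**3 - 22*k**2 - 12*k - 7), as required.
Telescope: S(n) = s_(n+1) − s_(1) = n*(-3*n**4 - 13*n**3 - 20*n**2 - 15*n - 5) − (0) = n*(-3*n**4 - 13*n**3 - 20*n**2 - 15*n - 5).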